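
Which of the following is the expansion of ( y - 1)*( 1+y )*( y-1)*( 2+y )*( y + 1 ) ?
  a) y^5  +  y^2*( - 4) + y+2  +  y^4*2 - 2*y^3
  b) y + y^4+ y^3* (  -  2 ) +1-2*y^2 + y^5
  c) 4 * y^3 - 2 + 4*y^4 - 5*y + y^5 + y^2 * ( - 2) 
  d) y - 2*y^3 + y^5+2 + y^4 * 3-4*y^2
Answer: a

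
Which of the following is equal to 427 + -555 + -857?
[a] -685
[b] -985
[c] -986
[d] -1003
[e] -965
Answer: b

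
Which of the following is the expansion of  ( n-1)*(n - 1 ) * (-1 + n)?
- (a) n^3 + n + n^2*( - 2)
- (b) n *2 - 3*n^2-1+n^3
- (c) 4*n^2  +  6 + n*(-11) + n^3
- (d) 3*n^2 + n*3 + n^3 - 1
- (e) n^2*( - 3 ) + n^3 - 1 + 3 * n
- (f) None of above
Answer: e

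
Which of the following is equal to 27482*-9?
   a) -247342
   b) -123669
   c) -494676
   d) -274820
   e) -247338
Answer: e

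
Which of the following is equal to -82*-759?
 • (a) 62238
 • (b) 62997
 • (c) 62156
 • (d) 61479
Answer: a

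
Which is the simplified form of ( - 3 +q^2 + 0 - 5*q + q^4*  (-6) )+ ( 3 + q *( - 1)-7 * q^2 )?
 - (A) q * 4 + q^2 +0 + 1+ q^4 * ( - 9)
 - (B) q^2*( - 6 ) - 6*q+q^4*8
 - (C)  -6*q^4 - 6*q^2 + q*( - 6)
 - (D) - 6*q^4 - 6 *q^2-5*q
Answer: C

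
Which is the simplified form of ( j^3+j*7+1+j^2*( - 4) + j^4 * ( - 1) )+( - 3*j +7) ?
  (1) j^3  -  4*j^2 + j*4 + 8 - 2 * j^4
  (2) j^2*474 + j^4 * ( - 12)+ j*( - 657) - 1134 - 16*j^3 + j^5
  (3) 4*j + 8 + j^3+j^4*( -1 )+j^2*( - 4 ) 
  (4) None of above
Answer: 3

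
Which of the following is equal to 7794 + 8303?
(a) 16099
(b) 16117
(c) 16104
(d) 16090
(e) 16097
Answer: e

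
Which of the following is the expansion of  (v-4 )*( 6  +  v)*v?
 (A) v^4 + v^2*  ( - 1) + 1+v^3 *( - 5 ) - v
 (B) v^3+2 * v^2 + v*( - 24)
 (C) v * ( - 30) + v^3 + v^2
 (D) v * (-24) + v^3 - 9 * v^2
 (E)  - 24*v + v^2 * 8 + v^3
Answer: B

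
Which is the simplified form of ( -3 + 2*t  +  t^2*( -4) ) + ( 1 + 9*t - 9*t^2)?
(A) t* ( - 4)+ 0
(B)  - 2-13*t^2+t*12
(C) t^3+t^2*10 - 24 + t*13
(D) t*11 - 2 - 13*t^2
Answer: D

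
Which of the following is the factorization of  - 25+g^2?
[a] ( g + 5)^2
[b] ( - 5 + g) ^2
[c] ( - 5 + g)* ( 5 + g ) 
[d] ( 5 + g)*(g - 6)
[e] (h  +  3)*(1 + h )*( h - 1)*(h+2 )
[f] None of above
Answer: c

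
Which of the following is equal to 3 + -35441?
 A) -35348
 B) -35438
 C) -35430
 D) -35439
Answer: B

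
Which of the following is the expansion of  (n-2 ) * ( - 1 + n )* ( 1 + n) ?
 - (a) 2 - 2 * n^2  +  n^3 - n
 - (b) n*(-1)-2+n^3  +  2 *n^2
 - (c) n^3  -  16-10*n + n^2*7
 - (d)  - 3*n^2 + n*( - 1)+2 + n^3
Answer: a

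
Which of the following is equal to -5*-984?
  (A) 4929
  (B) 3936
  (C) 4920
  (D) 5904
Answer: C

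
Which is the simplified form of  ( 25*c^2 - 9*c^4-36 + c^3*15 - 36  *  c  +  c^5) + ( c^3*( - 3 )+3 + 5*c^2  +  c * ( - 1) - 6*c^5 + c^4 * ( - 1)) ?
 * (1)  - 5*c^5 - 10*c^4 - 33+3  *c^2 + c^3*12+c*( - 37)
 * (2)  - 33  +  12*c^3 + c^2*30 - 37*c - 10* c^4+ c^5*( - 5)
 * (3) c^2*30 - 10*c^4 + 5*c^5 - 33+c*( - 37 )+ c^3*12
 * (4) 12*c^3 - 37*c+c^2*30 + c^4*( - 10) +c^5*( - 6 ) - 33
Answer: 2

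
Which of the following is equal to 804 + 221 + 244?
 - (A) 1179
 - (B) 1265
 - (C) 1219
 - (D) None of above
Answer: D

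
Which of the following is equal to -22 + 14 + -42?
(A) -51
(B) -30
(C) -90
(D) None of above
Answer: D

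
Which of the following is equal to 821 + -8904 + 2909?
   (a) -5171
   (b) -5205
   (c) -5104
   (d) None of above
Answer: d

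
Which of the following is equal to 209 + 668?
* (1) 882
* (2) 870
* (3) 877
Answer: 3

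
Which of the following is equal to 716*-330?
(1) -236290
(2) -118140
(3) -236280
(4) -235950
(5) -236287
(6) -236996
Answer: 3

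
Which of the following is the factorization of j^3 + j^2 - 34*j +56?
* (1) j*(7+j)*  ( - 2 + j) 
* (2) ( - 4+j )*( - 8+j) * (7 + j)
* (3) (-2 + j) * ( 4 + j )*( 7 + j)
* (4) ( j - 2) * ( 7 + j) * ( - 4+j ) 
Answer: 4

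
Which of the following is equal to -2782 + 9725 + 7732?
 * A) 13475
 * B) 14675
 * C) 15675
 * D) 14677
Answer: B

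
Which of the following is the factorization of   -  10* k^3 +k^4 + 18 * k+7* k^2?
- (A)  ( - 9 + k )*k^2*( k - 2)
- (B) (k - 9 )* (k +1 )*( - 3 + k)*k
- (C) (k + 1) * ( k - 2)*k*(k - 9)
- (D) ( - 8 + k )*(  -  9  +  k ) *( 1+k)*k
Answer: C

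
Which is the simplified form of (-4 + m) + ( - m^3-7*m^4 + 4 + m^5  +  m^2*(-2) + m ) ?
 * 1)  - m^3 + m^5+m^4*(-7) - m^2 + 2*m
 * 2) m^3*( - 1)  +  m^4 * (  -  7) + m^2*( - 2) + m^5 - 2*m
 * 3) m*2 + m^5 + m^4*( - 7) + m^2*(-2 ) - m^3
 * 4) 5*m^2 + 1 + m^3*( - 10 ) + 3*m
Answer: 3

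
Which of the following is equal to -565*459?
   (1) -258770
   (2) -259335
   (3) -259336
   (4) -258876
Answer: 2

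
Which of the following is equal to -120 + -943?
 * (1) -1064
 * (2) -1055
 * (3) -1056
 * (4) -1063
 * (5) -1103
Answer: 4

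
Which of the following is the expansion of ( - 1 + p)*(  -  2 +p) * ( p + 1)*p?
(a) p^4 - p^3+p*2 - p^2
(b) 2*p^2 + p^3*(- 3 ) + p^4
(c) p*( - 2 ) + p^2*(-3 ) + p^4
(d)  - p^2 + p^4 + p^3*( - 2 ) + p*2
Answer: d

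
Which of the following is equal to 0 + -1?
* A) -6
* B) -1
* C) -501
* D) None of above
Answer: B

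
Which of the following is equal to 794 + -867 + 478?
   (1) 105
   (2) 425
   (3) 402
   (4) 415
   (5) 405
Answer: 5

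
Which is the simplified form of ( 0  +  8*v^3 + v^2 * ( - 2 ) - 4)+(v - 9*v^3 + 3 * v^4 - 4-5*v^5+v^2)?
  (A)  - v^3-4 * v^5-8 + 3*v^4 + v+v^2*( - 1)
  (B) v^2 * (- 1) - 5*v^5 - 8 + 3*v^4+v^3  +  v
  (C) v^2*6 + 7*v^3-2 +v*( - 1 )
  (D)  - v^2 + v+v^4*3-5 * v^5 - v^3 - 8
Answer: D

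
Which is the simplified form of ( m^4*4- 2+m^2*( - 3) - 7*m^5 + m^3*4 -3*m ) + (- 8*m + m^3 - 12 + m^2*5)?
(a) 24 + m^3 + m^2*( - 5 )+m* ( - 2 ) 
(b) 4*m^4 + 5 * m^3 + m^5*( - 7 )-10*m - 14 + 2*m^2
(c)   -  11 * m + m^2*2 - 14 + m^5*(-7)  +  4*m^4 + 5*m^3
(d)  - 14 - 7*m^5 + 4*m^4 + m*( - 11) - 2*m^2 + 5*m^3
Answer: c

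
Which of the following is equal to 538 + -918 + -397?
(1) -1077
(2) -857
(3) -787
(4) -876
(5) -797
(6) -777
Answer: 6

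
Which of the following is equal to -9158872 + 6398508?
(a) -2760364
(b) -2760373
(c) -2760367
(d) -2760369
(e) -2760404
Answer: a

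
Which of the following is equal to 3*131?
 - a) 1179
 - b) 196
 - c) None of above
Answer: c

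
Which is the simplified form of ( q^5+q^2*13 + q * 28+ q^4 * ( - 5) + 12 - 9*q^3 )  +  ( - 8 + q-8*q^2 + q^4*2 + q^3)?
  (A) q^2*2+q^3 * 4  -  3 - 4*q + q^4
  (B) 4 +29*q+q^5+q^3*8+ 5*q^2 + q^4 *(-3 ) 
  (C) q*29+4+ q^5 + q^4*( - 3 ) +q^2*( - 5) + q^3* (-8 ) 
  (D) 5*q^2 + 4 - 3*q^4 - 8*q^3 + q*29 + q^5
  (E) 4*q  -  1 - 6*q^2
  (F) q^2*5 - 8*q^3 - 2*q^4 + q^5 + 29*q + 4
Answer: D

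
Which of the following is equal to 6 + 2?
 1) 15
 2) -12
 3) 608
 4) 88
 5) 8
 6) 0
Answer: 5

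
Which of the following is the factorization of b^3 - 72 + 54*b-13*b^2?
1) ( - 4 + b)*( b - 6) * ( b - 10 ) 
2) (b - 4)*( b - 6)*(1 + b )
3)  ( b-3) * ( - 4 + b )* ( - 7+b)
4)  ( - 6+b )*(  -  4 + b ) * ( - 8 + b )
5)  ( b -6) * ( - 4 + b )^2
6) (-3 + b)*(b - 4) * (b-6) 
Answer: 6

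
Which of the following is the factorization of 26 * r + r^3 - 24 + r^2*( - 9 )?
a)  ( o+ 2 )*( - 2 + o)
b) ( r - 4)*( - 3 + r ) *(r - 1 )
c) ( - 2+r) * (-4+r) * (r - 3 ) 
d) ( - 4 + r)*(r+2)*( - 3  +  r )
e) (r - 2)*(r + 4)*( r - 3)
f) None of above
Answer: c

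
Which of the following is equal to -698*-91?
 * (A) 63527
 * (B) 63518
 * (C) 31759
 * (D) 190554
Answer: B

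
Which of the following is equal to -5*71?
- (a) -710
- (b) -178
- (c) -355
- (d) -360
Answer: c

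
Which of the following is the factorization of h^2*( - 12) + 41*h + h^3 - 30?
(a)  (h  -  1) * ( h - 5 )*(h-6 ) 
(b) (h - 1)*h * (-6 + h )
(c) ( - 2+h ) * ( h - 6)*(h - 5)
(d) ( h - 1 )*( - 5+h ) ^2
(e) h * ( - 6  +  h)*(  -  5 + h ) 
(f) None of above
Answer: a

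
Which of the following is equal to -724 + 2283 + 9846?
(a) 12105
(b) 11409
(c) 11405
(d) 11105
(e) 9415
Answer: c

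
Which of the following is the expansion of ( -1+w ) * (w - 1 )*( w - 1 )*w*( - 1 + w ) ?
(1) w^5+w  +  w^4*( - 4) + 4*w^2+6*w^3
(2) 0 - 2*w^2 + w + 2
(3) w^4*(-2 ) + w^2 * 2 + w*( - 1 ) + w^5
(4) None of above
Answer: 4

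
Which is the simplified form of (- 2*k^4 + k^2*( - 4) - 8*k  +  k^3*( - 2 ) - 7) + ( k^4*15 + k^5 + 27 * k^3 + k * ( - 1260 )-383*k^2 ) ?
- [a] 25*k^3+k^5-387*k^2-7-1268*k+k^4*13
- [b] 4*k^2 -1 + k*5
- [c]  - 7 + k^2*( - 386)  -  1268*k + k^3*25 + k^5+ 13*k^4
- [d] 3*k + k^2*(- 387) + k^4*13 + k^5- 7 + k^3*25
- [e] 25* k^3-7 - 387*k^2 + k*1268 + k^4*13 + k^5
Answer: a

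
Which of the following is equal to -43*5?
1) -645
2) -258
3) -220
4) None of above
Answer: 4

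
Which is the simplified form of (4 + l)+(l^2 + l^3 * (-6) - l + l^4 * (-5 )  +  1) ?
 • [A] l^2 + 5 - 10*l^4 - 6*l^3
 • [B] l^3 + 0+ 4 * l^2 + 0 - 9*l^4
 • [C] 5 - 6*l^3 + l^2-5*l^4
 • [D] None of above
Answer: C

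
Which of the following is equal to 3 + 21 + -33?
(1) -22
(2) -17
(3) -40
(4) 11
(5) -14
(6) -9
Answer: 6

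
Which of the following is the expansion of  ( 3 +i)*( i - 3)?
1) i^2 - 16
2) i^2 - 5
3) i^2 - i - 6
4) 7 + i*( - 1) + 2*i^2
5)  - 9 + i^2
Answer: 5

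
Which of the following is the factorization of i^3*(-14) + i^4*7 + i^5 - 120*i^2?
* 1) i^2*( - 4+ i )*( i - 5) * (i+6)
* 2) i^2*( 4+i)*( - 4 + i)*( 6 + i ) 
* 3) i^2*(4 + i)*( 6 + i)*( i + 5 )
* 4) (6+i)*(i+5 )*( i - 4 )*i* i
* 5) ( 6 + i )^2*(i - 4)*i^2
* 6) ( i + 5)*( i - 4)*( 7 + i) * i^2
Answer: 4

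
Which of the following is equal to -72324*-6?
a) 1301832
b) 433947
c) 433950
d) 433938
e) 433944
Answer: e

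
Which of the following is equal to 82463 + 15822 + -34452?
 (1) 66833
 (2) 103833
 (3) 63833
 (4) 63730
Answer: 3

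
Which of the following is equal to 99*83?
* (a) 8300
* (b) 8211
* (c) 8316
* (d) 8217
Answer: d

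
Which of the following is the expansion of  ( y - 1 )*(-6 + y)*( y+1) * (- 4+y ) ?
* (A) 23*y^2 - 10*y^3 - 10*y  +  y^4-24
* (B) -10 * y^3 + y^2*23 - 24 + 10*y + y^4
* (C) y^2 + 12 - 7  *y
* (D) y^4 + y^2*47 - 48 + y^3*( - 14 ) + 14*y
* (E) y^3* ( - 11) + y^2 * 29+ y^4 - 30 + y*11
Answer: B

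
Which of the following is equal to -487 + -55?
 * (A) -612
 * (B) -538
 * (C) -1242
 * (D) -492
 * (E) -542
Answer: E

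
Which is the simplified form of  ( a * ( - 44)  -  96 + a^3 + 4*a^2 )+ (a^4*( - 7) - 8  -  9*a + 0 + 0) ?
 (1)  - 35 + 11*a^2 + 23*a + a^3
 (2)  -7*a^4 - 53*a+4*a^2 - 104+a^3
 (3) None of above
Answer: 2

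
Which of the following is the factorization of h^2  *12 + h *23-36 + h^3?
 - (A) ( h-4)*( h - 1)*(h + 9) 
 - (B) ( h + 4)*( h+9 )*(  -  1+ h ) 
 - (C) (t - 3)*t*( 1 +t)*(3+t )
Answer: B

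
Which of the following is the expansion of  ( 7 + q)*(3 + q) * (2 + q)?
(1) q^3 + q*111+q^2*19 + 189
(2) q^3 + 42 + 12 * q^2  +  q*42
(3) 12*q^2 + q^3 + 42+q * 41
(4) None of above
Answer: 3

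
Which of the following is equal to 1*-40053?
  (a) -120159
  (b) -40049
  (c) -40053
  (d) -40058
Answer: c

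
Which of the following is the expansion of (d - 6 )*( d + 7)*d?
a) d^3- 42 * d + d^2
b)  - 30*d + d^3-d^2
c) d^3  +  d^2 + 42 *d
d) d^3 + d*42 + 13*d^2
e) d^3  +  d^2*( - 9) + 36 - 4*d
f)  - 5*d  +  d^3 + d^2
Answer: a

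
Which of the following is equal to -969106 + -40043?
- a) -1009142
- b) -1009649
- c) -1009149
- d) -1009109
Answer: c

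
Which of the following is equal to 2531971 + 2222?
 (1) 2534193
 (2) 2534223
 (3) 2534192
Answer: 1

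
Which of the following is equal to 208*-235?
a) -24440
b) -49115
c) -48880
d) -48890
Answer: c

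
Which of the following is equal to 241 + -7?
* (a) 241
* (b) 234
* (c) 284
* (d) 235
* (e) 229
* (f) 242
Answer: b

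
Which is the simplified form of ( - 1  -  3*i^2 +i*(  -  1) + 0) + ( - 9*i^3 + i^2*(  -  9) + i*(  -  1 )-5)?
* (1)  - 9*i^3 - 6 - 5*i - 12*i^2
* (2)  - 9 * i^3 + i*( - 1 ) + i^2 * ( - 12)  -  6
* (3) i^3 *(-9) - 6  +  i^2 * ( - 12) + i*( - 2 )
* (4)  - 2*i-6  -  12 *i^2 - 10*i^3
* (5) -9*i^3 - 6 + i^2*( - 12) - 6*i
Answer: 3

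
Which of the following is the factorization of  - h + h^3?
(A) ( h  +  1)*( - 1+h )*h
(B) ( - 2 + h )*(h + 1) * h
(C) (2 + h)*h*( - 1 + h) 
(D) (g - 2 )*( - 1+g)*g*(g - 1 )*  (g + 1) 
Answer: A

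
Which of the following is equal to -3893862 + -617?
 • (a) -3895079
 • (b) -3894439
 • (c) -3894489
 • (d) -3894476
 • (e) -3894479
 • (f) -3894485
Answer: e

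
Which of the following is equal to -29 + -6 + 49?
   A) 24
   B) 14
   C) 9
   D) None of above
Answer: B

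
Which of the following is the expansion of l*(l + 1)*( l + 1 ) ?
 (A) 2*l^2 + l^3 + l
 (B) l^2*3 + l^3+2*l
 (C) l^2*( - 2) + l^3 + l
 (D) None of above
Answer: A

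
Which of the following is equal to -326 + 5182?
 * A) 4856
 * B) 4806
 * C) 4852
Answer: A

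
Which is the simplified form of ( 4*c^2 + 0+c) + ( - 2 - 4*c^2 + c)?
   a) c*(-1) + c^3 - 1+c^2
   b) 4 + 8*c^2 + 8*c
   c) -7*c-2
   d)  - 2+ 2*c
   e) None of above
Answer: d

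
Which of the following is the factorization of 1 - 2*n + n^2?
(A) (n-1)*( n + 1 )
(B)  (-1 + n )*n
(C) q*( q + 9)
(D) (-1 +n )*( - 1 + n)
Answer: D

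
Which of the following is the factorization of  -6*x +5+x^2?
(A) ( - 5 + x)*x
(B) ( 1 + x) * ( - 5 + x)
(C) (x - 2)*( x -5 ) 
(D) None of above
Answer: D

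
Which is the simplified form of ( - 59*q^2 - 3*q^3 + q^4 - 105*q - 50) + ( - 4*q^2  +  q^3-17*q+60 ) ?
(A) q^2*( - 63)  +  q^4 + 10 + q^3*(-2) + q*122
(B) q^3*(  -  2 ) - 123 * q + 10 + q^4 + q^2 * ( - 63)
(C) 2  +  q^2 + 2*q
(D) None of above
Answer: D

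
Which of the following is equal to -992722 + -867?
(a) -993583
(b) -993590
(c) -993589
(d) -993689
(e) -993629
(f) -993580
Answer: c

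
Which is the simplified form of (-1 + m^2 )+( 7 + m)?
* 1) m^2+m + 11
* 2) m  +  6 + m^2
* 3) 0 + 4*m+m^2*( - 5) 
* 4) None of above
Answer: 2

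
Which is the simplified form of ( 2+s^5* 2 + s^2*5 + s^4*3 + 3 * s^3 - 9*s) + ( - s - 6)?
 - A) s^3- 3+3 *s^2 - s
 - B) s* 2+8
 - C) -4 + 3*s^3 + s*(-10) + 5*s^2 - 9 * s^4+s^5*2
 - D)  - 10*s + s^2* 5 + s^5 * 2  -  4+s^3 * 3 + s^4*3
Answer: D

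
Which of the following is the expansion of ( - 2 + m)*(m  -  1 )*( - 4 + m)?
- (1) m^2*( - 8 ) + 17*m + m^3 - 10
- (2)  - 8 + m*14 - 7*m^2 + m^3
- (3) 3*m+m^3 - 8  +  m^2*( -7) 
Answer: 2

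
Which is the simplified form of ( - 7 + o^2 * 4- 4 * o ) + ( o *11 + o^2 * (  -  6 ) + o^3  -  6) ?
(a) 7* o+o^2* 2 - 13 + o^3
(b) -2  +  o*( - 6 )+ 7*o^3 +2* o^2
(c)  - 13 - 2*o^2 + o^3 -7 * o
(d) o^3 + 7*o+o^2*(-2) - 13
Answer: d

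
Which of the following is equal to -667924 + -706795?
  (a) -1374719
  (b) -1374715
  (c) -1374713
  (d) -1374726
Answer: a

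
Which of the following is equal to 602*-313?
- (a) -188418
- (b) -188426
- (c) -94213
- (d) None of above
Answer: b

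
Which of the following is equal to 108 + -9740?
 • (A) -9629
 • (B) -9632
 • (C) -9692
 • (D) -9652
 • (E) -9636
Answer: B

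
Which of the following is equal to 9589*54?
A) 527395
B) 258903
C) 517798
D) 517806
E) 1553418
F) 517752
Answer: D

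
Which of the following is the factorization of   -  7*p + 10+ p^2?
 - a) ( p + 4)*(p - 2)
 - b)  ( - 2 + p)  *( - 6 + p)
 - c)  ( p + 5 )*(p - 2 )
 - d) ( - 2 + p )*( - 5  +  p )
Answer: d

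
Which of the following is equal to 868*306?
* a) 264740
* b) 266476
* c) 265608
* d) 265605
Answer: c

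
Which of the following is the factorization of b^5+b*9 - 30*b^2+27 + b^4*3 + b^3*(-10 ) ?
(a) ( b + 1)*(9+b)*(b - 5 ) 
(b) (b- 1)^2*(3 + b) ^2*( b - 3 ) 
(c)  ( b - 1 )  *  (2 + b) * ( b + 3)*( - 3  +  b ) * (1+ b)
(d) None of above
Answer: d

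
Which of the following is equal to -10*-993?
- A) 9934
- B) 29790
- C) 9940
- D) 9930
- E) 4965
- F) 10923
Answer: D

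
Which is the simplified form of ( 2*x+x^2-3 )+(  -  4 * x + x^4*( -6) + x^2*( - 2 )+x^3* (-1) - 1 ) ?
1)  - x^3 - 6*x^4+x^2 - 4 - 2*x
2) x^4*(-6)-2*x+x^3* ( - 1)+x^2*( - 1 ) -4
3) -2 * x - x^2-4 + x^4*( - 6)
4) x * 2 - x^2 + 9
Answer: 2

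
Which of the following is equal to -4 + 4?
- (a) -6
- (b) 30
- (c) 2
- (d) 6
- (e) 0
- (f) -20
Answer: e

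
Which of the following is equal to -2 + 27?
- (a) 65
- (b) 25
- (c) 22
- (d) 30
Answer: b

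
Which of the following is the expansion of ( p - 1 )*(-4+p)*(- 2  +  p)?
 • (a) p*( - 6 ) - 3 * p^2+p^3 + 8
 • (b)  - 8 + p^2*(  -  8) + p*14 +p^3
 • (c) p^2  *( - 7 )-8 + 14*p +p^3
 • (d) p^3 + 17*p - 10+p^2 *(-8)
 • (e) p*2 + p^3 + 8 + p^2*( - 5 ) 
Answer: c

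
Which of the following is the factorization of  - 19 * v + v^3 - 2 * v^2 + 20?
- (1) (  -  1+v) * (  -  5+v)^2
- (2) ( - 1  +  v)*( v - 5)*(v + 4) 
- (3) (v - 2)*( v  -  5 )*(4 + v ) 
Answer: 2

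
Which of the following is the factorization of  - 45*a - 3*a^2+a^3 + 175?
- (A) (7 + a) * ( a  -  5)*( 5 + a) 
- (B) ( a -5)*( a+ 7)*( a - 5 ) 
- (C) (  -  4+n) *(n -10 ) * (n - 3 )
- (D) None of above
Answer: B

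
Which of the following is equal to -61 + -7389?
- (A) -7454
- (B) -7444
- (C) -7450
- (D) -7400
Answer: C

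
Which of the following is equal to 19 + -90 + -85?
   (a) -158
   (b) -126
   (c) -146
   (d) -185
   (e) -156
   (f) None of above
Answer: e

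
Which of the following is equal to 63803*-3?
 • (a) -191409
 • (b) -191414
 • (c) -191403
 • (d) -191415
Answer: a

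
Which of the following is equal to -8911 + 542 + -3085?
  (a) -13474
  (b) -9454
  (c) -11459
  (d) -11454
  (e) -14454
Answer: d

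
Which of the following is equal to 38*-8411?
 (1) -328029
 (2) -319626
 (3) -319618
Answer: 3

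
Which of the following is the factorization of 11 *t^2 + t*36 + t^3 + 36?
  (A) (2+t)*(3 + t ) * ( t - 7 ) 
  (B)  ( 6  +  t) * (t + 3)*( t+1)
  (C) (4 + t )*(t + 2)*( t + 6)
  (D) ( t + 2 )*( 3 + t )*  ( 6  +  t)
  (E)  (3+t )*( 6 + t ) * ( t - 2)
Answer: D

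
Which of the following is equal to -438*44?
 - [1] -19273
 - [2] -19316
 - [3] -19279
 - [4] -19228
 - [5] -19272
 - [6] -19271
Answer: 5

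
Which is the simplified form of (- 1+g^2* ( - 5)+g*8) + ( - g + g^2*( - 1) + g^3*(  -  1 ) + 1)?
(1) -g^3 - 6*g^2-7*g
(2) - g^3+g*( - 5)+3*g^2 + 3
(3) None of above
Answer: 3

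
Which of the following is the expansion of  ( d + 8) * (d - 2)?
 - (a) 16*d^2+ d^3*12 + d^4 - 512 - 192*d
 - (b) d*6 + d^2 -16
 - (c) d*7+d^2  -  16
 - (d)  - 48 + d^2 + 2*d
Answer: b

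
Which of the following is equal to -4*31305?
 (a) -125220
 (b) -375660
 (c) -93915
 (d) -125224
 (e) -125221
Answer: a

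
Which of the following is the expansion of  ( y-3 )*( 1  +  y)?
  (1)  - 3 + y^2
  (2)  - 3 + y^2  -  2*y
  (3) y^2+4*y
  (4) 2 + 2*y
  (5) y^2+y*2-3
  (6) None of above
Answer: 2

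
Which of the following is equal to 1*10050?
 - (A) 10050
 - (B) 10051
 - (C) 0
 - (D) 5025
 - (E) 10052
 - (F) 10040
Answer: A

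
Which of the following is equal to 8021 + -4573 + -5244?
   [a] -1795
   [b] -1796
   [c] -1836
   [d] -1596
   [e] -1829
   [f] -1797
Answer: b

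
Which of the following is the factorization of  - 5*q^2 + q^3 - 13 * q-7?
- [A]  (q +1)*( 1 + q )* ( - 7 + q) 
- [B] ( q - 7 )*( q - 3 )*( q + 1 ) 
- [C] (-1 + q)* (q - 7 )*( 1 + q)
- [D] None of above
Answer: A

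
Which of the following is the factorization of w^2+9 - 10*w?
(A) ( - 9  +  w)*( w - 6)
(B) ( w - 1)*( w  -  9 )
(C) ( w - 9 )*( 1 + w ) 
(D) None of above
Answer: B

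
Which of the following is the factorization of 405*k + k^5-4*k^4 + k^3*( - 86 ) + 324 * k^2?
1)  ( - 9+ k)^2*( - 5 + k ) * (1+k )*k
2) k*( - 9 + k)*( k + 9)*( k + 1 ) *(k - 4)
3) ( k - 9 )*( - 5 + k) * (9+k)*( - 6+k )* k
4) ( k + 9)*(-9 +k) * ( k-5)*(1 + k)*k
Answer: 4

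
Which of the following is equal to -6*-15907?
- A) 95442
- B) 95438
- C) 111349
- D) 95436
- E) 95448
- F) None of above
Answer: A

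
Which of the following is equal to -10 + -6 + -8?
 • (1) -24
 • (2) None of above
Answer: 1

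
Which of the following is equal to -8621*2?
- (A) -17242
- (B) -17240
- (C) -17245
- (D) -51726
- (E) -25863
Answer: A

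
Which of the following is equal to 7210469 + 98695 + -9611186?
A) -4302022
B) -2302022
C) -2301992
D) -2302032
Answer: B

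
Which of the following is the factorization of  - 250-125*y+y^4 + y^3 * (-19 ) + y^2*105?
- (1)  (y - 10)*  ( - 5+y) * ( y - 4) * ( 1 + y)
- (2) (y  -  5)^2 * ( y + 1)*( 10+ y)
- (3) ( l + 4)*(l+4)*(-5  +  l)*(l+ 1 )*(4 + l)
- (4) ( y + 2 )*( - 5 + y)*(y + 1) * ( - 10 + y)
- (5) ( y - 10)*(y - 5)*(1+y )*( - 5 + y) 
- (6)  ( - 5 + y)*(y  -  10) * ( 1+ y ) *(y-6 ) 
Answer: 5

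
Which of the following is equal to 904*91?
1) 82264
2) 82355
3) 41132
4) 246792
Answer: 1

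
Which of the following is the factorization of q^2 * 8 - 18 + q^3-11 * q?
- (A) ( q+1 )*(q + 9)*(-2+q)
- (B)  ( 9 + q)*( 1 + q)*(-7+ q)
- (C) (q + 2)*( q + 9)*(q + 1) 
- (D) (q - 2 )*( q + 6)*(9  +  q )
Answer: A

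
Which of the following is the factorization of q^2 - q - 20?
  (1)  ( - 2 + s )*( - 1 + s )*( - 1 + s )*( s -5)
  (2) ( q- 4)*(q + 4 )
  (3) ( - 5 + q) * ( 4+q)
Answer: 3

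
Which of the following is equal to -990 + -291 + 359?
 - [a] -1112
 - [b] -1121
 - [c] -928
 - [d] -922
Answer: d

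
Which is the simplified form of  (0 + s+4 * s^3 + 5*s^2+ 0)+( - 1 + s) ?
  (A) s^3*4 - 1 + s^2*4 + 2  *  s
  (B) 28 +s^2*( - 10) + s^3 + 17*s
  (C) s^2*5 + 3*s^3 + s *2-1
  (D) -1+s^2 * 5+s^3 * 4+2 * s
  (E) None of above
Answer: D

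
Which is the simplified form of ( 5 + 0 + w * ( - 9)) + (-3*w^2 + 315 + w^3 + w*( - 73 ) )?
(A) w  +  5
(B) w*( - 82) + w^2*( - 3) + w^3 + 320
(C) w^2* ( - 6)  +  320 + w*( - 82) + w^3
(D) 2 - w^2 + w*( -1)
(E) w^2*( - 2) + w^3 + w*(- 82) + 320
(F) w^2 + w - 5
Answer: B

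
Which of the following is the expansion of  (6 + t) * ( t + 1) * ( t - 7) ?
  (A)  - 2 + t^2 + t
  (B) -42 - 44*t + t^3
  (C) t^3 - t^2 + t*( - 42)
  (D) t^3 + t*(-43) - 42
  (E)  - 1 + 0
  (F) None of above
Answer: D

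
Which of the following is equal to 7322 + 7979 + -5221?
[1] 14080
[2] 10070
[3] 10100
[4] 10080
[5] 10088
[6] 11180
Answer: 4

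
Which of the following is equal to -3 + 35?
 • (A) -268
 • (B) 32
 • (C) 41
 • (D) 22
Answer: B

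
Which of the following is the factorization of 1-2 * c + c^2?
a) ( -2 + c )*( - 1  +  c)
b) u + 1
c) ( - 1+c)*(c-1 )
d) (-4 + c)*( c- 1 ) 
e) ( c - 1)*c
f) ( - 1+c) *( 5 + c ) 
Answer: c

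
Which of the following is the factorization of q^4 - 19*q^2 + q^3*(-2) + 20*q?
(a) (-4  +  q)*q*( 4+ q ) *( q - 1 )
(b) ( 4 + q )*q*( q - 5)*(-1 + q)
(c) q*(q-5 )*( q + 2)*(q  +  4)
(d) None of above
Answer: b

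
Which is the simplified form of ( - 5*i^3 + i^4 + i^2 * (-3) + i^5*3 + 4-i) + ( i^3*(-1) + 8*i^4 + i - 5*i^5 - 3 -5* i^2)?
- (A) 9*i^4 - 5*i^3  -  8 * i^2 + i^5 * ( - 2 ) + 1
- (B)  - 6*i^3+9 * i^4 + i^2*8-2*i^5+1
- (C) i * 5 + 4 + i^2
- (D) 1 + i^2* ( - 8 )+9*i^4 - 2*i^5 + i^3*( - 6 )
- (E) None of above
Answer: D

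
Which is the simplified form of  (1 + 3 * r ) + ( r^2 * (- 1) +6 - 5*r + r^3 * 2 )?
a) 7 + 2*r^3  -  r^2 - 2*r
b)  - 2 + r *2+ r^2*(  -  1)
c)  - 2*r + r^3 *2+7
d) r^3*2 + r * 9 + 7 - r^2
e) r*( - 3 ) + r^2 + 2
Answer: a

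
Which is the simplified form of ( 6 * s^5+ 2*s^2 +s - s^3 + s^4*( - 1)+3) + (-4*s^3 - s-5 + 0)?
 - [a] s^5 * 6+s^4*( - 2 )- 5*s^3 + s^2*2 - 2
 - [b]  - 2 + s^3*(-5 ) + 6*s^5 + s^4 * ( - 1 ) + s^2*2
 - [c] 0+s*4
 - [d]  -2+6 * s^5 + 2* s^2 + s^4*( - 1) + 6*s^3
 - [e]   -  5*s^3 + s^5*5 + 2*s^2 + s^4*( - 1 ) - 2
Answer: b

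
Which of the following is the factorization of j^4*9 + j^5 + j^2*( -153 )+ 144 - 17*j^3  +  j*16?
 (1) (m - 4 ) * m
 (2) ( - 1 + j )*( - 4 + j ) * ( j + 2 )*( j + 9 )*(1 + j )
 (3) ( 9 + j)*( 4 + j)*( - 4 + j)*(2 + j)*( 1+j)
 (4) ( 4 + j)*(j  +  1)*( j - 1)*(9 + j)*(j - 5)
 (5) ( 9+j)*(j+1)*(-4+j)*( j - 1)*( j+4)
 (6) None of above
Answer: 5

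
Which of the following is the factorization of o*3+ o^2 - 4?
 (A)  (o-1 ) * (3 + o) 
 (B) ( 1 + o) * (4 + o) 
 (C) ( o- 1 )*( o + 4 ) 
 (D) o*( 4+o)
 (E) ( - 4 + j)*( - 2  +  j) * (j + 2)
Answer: C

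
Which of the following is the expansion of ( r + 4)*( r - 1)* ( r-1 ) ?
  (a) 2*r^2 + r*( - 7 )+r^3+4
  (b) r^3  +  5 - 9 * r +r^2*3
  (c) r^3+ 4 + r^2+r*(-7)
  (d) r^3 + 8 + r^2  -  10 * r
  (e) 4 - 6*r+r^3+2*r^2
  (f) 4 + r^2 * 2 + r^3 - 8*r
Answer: a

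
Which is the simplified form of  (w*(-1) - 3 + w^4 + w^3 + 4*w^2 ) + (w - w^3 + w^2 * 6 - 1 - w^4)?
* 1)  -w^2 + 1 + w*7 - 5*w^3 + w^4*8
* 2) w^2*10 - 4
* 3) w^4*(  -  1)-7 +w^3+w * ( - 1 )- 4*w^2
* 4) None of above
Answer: 2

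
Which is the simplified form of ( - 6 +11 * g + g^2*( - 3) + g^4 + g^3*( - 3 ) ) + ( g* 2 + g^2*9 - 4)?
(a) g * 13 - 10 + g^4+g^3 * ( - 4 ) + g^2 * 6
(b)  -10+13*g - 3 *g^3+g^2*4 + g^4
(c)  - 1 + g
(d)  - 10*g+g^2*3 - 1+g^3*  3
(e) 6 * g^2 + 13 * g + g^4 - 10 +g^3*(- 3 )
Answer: e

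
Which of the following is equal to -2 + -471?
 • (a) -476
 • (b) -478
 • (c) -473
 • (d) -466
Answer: c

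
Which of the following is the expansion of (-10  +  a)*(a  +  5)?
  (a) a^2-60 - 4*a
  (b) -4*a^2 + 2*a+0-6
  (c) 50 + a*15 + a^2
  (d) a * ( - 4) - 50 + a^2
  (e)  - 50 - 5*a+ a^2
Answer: e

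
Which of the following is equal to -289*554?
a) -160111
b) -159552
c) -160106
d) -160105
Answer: c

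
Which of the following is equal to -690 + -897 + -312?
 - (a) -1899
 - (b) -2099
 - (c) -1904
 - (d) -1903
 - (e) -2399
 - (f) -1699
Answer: a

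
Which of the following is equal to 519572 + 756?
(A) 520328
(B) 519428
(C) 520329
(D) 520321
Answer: A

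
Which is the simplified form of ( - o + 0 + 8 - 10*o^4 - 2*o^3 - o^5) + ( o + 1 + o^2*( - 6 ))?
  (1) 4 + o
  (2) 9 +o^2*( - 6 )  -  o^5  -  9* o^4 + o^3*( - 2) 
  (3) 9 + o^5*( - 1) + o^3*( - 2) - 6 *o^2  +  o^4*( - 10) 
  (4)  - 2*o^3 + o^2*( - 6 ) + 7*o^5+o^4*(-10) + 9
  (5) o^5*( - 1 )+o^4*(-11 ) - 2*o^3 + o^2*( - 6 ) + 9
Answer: 3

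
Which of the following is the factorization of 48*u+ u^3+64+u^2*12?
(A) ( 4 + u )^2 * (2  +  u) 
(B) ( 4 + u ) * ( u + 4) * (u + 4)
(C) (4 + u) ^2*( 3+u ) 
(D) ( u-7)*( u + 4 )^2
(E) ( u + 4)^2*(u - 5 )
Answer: B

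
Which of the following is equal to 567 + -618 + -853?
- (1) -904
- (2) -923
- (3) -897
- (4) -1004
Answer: 1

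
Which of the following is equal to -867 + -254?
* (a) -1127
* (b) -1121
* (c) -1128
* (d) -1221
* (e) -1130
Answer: b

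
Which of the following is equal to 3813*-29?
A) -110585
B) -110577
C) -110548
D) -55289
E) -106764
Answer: B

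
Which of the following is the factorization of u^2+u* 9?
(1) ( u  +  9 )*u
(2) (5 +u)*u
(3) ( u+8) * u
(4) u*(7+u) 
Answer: 1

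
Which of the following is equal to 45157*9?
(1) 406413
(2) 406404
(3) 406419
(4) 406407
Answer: 1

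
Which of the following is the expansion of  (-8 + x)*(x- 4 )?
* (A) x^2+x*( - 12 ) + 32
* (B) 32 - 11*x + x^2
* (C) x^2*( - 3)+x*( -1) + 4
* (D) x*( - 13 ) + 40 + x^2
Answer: A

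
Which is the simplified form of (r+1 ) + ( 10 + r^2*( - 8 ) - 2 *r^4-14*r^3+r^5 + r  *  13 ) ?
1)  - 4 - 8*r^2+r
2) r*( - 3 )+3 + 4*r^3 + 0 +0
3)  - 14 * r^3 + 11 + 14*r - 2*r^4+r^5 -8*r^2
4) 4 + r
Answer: 3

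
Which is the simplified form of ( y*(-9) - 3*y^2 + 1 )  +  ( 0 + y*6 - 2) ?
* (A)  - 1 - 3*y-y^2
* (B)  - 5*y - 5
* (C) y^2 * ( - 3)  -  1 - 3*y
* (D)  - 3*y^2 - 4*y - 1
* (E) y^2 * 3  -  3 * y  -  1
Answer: C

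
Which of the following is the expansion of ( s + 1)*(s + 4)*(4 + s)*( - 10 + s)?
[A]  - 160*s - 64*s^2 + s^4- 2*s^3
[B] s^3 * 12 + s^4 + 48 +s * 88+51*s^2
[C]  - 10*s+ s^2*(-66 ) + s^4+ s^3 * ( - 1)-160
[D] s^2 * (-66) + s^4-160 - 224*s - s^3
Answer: D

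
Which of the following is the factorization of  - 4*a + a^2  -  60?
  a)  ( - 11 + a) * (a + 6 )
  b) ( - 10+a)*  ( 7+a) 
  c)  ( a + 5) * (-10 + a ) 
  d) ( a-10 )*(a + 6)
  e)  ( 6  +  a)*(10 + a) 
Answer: d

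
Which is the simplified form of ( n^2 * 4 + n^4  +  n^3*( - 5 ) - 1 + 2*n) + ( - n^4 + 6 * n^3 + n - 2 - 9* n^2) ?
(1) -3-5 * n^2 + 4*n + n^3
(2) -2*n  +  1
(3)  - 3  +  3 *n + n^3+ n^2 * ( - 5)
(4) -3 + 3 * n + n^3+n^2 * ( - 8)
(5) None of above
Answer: 3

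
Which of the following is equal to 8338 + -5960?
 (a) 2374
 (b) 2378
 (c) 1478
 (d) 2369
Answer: b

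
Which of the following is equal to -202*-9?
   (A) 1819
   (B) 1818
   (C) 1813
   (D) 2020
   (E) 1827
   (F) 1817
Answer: B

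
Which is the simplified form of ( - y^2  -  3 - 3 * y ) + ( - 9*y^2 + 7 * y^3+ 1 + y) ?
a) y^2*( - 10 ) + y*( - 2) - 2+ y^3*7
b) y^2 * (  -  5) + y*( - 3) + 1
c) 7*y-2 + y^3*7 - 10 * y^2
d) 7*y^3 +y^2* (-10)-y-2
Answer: a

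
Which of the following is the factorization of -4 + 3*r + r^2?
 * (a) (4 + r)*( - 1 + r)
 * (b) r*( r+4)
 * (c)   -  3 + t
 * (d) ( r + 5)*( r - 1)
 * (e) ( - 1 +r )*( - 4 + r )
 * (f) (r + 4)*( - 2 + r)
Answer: a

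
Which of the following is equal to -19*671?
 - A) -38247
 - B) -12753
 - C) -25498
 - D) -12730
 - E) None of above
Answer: E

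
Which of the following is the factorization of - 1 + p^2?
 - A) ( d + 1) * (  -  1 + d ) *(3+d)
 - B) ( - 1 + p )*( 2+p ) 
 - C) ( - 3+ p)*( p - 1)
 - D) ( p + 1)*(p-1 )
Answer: D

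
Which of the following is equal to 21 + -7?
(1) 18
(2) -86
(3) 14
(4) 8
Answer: 3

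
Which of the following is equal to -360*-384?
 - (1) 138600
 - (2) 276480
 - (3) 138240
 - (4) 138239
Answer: 3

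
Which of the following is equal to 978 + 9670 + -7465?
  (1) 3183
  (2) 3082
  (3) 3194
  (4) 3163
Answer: 1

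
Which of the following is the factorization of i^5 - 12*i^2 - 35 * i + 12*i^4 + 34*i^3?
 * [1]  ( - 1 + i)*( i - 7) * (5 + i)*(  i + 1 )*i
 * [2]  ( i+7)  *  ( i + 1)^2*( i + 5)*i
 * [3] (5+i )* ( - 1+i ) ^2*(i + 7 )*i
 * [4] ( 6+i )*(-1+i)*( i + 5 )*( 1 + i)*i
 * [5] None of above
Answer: 5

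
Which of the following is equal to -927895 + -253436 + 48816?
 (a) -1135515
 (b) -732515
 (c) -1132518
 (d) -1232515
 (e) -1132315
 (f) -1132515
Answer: f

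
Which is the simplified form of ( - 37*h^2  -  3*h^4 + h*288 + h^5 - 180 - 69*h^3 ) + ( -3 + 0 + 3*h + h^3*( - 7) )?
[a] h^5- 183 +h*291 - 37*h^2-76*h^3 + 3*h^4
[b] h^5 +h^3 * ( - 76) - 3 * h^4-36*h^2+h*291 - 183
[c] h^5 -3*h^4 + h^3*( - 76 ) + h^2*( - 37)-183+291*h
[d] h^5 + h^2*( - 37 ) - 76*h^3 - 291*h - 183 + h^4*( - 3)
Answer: c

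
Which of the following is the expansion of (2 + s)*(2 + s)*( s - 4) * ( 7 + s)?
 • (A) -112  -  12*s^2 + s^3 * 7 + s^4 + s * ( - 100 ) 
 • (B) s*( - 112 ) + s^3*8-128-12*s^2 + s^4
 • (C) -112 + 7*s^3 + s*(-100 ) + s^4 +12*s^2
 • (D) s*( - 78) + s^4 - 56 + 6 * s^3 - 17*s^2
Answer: A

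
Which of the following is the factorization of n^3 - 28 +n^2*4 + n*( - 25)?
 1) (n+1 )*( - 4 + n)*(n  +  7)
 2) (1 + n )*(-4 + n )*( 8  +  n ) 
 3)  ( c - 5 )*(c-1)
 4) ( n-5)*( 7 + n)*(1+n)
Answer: 1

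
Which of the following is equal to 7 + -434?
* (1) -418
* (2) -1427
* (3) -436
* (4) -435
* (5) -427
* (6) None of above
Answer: 5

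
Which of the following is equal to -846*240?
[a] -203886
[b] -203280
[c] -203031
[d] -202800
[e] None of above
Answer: e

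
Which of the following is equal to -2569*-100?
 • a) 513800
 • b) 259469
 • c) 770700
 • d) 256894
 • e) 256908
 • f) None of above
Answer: f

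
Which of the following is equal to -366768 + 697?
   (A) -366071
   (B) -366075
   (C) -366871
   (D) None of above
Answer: A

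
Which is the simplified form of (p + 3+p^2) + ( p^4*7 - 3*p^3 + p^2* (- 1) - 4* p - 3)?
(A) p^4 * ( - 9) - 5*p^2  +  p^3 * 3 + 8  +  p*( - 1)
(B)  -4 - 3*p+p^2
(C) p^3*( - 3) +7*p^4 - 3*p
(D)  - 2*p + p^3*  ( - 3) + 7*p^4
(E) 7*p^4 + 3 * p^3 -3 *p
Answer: C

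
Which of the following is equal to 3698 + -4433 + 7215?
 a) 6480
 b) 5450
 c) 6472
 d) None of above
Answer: a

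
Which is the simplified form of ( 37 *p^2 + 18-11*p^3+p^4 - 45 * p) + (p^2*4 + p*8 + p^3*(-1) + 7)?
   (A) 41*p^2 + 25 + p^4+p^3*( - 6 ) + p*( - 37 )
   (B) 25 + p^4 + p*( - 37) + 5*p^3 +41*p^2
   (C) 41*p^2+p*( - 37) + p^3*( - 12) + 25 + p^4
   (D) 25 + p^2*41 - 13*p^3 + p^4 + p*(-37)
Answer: C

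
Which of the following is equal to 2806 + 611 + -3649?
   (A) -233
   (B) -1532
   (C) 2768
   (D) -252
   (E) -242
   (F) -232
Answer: F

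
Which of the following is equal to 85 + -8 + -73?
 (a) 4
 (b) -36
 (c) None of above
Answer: a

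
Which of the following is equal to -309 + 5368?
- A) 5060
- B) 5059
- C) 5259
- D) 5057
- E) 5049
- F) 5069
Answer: B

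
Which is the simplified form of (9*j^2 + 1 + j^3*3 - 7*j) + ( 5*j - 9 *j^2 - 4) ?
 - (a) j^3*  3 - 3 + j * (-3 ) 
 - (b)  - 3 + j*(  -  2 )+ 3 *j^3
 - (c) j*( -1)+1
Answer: b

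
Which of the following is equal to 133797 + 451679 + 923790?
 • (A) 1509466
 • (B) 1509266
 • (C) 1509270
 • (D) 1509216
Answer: B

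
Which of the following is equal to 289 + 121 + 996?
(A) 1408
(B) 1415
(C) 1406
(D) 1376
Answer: C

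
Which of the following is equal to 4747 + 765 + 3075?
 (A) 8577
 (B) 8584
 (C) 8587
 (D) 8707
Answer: C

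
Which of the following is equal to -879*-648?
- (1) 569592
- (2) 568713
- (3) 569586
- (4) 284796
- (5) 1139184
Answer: 1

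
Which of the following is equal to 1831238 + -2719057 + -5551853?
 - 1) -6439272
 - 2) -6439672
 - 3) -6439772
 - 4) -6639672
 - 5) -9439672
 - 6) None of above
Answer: 2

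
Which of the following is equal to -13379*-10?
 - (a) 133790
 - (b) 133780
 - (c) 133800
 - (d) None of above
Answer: a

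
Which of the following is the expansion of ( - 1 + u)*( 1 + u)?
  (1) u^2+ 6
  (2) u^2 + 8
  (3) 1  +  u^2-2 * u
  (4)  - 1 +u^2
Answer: 4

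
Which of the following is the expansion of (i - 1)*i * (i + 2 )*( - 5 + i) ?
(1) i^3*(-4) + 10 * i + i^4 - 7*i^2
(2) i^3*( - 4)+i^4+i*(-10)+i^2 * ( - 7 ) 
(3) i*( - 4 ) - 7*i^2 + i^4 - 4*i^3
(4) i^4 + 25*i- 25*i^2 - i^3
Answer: 1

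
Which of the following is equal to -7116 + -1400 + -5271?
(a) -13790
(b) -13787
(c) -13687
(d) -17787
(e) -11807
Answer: b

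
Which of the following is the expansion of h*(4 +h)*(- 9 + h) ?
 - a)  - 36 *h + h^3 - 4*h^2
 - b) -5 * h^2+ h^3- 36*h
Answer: b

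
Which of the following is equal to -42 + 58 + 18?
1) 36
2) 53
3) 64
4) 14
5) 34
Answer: 5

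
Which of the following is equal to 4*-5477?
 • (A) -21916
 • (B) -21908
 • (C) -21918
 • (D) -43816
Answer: B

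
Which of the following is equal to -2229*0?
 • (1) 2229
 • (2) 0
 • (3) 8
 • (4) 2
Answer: 2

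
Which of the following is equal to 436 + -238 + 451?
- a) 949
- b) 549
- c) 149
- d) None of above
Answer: d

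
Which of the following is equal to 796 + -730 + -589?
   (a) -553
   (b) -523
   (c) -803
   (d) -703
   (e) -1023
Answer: b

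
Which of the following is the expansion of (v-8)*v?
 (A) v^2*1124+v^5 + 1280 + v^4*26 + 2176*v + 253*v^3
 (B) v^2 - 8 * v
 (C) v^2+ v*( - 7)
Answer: B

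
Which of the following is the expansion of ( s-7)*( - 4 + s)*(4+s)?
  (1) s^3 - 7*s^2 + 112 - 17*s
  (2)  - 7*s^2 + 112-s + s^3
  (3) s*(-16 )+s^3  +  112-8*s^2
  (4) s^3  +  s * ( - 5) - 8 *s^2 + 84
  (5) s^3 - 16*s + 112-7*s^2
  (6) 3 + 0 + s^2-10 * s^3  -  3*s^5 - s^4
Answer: 5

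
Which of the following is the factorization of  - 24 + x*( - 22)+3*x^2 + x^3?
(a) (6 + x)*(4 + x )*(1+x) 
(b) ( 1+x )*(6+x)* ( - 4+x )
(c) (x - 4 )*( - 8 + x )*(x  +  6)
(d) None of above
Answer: b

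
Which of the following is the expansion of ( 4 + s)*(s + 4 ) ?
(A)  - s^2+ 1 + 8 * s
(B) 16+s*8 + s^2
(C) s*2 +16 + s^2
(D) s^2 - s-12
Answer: B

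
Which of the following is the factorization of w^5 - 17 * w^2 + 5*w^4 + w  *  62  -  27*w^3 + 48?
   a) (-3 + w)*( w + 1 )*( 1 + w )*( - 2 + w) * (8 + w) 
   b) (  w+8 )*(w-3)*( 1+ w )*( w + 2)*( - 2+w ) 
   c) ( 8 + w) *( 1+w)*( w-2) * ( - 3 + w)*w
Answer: a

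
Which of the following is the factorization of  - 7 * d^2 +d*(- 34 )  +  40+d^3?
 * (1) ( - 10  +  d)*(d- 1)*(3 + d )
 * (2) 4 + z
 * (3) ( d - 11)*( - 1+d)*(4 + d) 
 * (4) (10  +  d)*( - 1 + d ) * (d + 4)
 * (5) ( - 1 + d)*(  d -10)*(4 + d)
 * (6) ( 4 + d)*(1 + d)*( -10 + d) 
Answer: 5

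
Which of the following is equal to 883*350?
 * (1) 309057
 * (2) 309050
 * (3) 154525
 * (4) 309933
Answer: 2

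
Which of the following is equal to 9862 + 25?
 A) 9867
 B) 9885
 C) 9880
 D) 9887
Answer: D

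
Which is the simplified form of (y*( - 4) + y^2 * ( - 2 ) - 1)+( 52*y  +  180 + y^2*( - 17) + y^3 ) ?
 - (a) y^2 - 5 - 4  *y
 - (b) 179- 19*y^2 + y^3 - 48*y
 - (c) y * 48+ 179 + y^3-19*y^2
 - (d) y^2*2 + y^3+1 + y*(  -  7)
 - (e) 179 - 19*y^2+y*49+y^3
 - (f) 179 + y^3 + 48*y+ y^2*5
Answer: c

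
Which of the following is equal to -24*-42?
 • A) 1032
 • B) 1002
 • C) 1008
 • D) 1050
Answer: C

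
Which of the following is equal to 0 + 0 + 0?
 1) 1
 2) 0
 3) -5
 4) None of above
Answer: 2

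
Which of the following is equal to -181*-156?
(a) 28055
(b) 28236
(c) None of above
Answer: b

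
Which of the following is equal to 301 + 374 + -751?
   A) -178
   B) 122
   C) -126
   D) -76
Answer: D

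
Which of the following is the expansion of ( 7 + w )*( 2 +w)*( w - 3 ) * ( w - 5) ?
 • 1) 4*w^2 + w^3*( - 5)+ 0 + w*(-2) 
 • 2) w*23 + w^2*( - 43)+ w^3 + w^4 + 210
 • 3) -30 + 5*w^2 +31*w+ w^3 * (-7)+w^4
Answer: 2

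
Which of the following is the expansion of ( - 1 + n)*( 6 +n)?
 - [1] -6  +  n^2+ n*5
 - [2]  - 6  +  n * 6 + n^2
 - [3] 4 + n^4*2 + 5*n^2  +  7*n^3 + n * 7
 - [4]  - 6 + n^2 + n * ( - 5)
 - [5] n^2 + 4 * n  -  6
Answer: 1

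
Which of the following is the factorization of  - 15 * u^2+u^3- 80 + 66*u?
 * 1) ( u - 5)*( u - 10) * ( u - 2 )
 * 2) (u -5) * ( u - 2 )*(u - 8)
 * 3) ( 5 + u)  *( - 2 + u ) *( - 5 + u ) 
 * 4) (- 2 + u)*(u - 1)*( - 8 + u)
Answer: 2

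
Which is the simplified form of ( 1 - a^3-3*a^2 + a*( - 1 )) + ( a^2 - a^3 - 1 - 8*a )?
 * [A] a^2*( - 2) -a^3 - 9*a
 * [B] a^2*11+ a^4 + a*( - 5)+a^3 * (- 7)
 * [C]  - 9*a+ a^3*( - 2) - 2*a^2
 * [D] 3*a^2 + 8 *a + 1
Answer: C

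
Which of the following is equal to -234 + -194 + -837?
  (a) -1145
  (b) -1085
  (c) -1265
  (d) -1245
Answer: c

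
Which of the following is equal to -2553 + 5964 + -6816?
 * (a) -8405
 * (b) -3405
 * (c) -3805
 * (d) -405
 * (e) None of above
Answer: b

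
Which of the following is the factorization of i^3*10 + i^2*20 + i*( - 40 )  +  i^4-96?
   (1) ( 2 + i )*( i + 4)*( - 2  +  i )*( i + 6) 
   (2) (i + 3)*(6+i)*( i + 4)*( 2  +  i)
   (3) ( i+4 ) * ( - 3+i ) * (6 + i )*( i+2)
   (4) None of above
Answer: 1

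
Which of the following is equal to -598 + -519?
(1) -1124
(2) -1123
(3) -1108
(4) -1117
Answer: 4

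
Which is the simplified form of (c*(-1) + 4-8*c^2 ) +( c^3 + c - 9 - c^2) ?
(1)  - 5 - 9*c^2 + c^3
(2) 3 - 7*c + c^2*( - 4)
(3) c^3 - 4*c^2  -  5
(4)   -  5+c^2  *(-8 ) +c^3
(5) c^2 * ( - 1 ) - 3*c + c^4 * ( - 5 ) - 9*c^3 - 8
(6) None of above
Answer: 1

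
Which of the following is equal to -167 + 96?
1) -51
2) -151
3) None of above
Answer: 3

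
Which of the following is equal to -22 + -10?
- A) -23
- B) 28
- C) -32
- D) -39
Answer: C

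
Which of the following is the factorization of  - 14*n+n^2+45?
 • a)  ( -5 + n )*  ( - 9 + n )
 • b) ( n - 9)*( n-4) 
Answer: a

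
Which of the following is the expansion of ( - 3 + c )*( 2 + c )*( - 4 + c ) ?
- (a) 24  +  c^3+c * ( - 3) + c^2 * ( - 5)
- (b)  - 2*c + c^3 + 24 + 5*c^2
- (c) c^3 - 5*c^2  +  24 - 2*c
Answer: c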